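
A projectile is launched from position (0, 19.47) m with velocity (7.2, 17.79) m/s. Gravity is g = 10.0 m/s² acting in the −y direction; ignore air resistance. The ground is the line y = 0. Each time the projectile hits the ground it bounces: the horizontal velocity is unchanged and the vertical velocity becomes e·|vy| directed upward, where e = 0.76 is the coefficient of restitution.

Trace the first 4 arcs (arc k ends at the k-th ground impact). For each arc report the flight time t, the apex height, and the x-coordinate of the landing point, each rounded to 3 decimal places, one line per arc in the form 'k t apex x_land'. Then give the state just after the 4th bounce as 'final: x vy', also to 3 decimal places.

Arc 1: start y=19.470, vy=17.790 → t=4.436, apex=35.294, x_land=31.938, impact vy=-26.568
  bounce: vy ← 0.76·26.568 = 20.192
Arc 2: start y=0.000, vy=20.192 → t=4.038, apex=20.386, x_land=61.015, impact vy=-20.192
  bounce: vy ← 0.76·20.192 = 15.346
Arc 3: start y=0.000, vy=15.346 → t=3.069, apex=11.775, x_land=83.113, impact vy=-15.346
  bounce: vy ← 0.76·15.346 = 11.663
Arc 4: start y=0.000, vy=11.663 → t=2.333, apex=6.801, x_land=99.907, impact vy=-11.663
  bounce: vy ← 0.76·11.663 = 8.864

1 4.436 35.294 31.938
2 4.038 20.386 61.015
3 3.069 11.775 83.113
4 2.333 6.801 99.907
final: 99.907 8.864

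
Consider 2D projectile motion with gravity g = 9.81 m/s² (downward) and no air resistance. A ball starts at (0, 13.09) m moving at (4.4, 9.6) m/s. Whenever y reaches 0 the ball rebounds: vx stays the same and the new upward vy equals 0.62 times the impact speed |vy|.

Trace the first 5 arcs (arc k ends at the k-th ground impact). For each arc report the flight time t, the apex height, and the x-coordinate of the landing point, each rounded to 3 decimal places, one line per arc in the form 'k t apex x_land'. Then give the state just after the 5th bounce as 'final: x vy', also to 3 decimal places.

1 2.883 17.787 12.685
2 2.361 6.837 23.075
3 1.464 2.628 29.516
4 0.908 1.010 33.510
5 0.563 0.388 35.986
final: 35.986 1.711

Arc 1: start y=13.090, vy=9.600 → t=2.883, apex=17.787, x_land=12.685, impact vy=-18.681
  bounce: vy ← 0.62·18.681 = 11.582
Arc 2: start y=0.000, vy=11.582 → t=2.361, apex=6.837, x_land=23.075, impact vy=-11.582
  bounce: vy ← 0.62·11.582 = 7.181
Arc 3: start y=0.000, vy=7.181 → t=1.464, apex=2.628, x_land=29.516, impact vy=-7.181
  bounce: vy ← 0.62·7.181 = 4.452
Arc 4: start y=0.000, vy=4.452 → t=0.908, apex=1.010, x_land=33.510, impact vy=-4.452
  bounce: vy ← 0.62·4.452 = 2.760
Arc 5: start y=0.000, vy=2.760 → t=0.563, apex=0.388, x_land=35.986, impact vy=-2.760
  bounce: vy ← 0.62·2.760 = 1.711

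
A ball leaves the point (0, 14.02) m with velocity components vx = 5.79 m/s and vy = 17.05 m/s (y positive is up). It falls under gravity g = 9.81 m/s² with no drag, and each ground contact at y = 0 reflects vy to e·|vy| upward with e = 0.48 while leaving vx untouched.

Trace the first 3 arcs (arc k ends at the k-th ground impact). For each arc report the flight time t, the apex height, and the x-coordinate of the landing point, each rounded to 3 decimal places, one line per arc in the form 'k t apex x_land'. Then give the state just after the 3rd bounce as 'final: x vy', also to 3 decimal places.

1 4.163 28.837 24.102
2 2.328 6.644 37.579
3 1.117 1.531 44.048
final: 44.048 2.631

Arc 1: start y=14.020, vy=17.050 → t=4.163, apex=28.837, x_land=24.102, impact vy=-23.786
  bounce: vy ← 0.48·23.786 = 11.417
Arc 2: start y=0.000, vy=11.417 → t=2.328, apex=6.644, x_land=37.579, impact vy=-11.417
  bounce: vy ← 0.48·11.417 = 5.480
Arc 3: start y=0.000, vy=5.480 → t=1.117, apex=1.531, x_land=44.048, impact vy=-5.480
  bounce: vy ← 0.48·5.480 = 2.631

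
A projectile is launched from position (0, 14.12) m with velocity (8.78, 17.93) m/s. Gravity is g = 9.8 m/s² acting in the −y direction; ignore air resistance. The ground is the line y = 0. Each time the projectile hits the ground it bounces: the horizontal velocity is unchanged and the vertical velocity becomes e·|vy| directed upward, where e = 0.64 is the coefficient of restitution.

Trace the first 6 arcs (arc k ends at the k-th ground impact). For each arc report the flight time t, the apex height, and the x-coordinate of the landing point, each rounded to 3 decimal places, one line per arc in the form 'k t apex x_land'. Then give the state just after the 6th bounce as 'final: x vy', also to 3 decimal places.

Arc 1: start y=14.120, vy=17.930 → t=4.325, apex=30.522, x_land=37.977, impact vy=-24.459
  bounce: vy ← 0.64·24.459 = 15.654
Arc 2: start y=0.000, vy=15.654 → t=3.195, apex=12.502, x_land=66.026, impact vy=-15.654
  bounce: vy ← 0.64·15.654 = 10.018
Arc 3: start y=0.000, vy=10.018 → t=2.045, apex=5.121, x_land=83.977, impact vy=-10.018
  bounce: vy ← 0.64·10.018 = 6.412
Arc 4: start y=0.000, vy=6.412 → t=1.309, apex=2.097, x_land=95.466, impact vy=-6.412
  bounce: vy ← 0.64·6.412 = 4.104
Arc 5: start y=0.000, vy=4.104 → t=0.837, apex=0.859, x_land=102.819, impact vy=-4.104
  bounce: vy ← 0.64·4.104 = 2.626
Arc 6: start y=0.000, vy=2.626 → t=0.536, apex=0.352, x_land=107.525, impact vy=-2.626
  bounce: vy ← 0.64·2.626 = 1.681

1 4.325 30.522 37.977
2 3.195 12.502 66.026
3 2.045 5.121 83.977
4 1.309 2.097 95.466
5 0.837 0.859 102.819
6 0.536 0.352 107.525
final: 107.525 1.681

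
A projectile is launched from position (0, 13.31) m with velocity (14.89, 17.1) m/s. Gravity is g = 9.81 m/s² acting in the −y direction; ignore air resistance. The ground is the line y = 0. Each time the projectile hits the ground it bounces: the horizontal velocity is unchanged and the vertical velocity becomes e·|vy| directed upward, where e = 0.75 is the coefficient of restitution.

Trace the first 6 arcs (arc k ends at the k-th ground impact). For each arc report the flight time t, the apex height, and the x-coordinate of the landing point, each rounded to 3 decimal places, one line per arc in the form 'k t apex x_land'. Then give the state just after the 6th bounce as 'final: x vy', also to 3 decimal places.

1 4.141 28.214 61.666
2 3.598 15.870 115.233
3 2.698 8.927 155.408
4 2.024 5.021 185.540
5 1.518 2.825 208.138
6 1.138 1.589 225.087
final: 225.087 4.187

Arc 1: start y=13.310, vy=17.100 → t=4.141, apex=28.214, x_land=61.666, impact vy=-23.528
  bounce: vy ← 0.75·23.528 = 17.646
Arc 2: start y=0.000, vy=17.646 → t=3.598, apex=15.870, x_land=115.233, impact vy=-17.646
  bounce: vy ← 0.75·17.646 = 13.234
Arc 3: start y=0.000, vy=13.234 → t=2.698, apex=8.927, x_land=155.408, impact vy=-13.234
  bounce: vy ← 0.75·13.234 = 9.926
Arc 4: start y=0.000, vy=9.926 → t=2.024, apex=5.021, x_land=185.540, impact vy=-9.926
  bounce: vy ← 0.75·9.926 = 7.444
Arc 5: start y=0.000, vy=7.444 → t=1.518, apex=2.825, x_land=208.138, impact vy=-7.444
  bounce: vy ← 0.75·7.444 = 5.583
Arc 6: start y=0.000, vy=5.583 → t=1.138, apex=1.589, x_land=225.087, impact vy=-5.583
  bounce: vy ← 0.75·5.583 = 4.187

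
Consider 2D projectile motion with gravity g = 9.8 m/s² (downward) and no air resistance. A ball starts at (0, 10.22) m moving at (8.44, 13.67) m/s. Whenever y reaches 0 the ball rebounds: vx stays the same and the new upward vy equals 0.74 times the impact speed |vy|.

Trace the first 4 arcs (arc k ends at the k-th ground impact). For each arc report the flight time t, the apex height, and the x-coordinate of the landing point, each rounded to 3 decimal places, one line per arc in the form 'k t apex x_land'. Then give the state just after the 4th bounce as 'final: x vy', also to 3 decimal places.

Arc 1: start y=10.220, vy=13.670 → t=3.403, apex=19.754, x_land=28.719, impact vy=-19.677
  bounce: vy ← 0.74·19.677 = 14.561
Arc 2: start y=0.000, vy=14.561 → t=2.972, apex=10.817, x_land=53.800, impact vy=-14.561
  bounce: vy ← 0.74·14.561 = 10.775
Arc 3: start y=0.000, vy=10.775 → t=2.199, apex=5.924, x_land=72.359, impact vy=-10.775
  bounce: vy ← 0.74·10.775 = 7.974
Arc 4: start y=0.000, vy=7.974 → t=1.627, apex=3.244, x_land=86.093, impact vy=-7.974
  bounce: vy ← 0.74·7.974 = 5.900

1 3.403 19.754 28.719
2 2.972 10.817 53.800
3 2.199 5.924 72.359
4 1.627 3.244 86.093
final: 86.093 5.900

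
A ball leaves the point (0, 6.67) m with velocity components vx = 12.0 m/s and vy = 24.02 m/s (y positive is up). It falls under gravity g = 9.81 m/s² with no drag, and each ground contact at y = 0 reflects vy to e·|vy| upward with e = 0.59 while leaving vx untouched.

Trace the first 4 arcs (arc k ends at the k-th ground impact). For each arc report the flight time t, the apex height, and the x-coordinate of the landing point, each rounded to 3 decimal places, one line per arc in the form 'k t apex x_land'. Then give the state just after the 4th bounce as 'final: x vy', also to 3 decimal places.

1 5.161 36.077 61.927
2 3.200 12.558 100.329
3 1.888 4.372 122.986
4 1.114 1.522 136.354
final: 136.354 3.224

Arc 1: start y=6.670, vy=24.020 → t=5.161, apex=36.077, x_land=61.927, impact vy=-26.605
  bounce: vy ← 0.59·26.605 = 15.697
Arc 2: start y=0.000, vy=15.697 → t=3.200, apex=12.558, x_land=100.329, impact vy=-15.697
  bounce: vy ← 0.59·15.697 = 9.261
Arc 3: start y=0.000, vy=9.261 → t=1.888, apex=4.372, x_land=122.986, impact vy=-9.261
  bounce: vy ← 0.59·9.261 = 5.464
Arc 4: start y=0.000, vy=5.464 → t=1.114, apex=1.522, x_land=136.354, impact vy=-5.464
  bounce: vy ← 0.59·5.464 = 3.224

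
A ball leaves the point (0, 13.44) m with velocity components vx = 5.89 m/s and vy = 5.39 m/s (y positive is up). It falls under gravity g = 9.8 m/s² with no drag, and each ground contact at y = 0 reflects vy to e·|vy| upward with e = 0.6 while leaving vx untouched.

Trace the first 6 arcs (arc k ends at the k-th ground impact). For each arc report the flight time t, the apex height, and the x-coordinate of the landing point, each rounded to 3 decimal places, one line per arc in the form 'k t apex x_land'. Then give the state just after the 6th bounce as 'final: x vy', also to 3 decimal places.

1 2.295 14.922 13.518
2 2.094 5.372 25.852
3 1.256 1.934 33.253
4 0.754 0.696 37.693
5 0.452 0.251 40.358
6 0.271 0.090 41.956
final: 41.956 0.798

Arc 1: start y=13.440, vy=5.390 → t=2.295, apex=14.922, x_land=13.518, impact vy=-17.102
  bounce: vy ← 0.6·17.102 = 10.261
Arc 2: start y=0.000, vy=10.261 → t=2.094, apex=5.372, x_land=25.852, impact vy=-10.261
  bounce: vy ← 0.6·10.261 = 6.157
Arc 3: start y=0.000, vy=6.157 → t=1.256, apex=1.934, x_land=33.253, impact vy=-6.157
  bounce: vy ← 0.6·6.157 = 3.694
Arc 4: start y=0.000, vy=3.694 → t=0.754, apex=0.696, x_land=37.693, impact vy=-3.694
  bounce: vy ← 0.6·3.694 = 2.216
Arc 5: start y=0.000, vy=2.216 → t=0.452, apex=0.251, x_land=40.358, impact vy=-2.216
  bounce: vy ← 0.6·2.216 = 1.330
Arc 6: start y=0.000, vy=1.330 → t=0.271, apex=0.090, x_land=41.956, impact vy=-1.330
  bounce: vy ← 0.6·1.330 = 0.798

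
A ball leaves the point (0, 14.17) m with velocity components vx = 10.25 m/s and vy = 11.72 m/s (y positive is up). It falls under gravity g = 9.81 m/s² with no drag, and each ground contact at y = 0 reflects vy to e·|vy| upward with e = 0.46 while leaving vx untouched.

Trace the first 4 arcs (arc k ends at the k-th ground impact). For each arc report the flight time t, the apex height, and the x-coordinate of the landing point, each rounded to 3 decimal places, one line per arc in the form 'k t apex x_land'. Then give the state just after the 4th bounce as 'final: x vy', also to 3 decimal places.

Arc 1: start y=14.170, vy=11.720 → t=3.272, apex=21.171, x_land=33.541, impact vy=-20.381
  bounce: vy ← 0.46·20.381 = 9.375
Arc 2: start y=0.000, vy=9.375 → t=1.911, apex=4.480, x_land=53.132, impact vy=-9.375
  bounce: vy ← 0.46·9.375 = 4.313
Arc 3: start y=0.000, vy=4.313 → t=0.879, apex=0.948, x_land=62.144, impact vy=-4.313
  bounce: vy ← 0.46·4.313 = 1.984
Arc 4: start y=0.000, vy=1.984 → t=0.404, apex=0.201, x_land=66.289, impact vy=-1.984
  bounce: vy ← 0.46·1.984 = 0.913

1 3.272 21.171 33.541
2 1.911 4.480 53.132
3 0.879 0.948 62.144
4 0.404 0.201 66.289
final: 66.289 0.913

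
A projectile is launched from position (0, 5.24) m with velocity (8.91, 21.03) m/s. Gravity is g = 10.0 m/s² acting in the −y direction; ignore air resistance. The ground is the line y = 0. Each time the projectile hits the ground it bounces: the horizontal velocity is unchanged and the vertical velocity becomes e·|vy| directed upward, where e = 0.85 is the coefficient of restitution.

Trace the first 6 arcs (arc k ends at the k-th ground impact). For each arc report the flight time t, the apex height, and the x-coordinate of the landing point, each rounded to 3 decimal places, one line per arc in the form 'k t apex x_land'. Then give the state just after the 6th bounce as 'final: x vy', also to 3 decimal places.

1 4.442 27.353 39.578
2 3.976 19.763 75.005
3 3.380 14.278 105.119
4 2.873 10.316 130.716
5 2.442 7.453 152.473
6 2.076 5.385 170.966
final: 170.966 8.821

Arc 1: start y=5.240, vy=21.030 → t=4.442, apex=27.353, x_land=39.578, impact vy=-23.389
  bounce: vy ← 0.85·23.389 = 19.881
Arc 2: start y=0.000, vy=19.881 → t=3.976, apex=19.763, x_land=75.005, impact vy=-19.881
  bounce: vy ← 0.85·19.881 = 16.899
Arc 3: start y=0.000, vy=16.899 → t=3.380, apex=14.278, x_land=105.119, impact vy=-16.899
  bounce: vy ← 0.85·16.899 = 14.364
Arc 4: start y=0.000, vy=14.364 → t=2.873, apex=10.316, x_land=130.716, impact vy=-14.364
  bounce: vy ← 0.85·14.364 = 12.209
Arc 5: start y=0.000, vy=12.209 → t=2.442, apex=7.453, x_land=152.473, impact vy=-12.209
  bounce: vy ← 0.85·12.209 = 10.378
Arc 6: start y=0.000, vy=10.378 → t=2.076, apex=5.385, x_land=170.966, impact vy=-10.378
  bounce: vy ← 0.85·10.378 = 8.821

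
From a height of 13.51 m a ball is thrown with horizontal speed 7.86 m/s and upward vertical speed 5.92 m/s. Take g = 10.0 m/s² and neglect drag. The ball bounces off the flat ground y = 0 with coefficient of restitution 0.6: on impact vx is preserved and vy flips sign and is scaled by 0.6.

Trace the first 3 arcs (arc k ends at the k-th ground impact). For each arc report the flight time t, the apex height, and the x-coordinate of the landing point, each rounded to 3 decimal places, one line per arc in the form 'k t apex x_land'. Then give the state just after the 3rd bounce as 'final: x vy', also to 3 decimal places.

1 2.339 15.262 18.386
2 2.097 5.494 34.864
3 1.258 1.978 44.752
final: 44.752 3.774

Arc 1: start y=13.510, vy=5.920 → t=2.339, apex=15.262, x_land=18.386, impact vy=-17.471
  bounce: vy ← 0.6·17.471 = 10.483
Arc 2: start y=0.000, vy=10.483 → t=2.097, apex=5.494, x_land=34.864, impact vy=-10.483
  bounce: vy ← 0.6·10.483 = 6.290
Arc 3: start y=0.000, vy=6.290 → t=1.258, apex=1.978, x_land=44.752, impact vy=-6.290
  bounce: vy ← 0.6·6.290 = 3.774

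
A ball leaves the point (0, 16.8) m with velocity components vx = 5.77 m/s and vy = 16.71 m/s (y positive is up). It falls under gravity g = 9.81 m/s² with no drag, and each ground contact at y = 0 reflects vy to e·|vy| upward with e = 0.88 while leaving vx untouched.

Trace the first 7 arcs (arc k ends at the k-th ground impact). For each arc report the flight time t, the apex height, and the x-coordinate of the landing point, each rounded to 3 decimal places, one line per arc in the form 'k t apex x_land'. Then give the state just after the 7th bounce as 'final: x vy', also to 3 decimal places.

1 4.219 31.032 24.341
2 4.427 24.031 49.884
3 3.896 18.610 72.362
4 3.428 14.411 92.143
5 3.017 11.160 109.549
6 2.655 8.642 124.867
7 2.336 6.693 138.347
final: 138.347 10.084

Arc 1: start y=16.800, vy=16.710 → t=4.219, apex=31.032, x_land=24.341, impact vy=-24.675
  bounce: vy ← 0.88·24.675 = 21.714
Arc 2: start y=0.000, vy=21.714 → t=4.427, apex=24.031, x_land=49.884, impact vy=-21.714
  bounce: vy ← 0.88·21.714 = 19.108
Arc 3: start y=0.000, vy=19.108 → t=3.896, apex=18.610, x_land=72.362, impact vy=-19.108
  bounce: vy ← 0.88·19.108 = 16.815
Arc 4: start y=0.000, vy=16.815 → t=3.428, apex=14.411, x_land=92.143, impact vy=-16.815
  bounce: vy ← 0.88·16.815 = 14.797
Arc 5: start y=0.000, vy=14.797 → t=3.017, apex=11.160, x_land=109.549, impact vy=-14.797
  bounce: vy ← 0.88·14.797 = 13.022
Arc 6: start y=0.000, vy=13.022 → t=2.655, apex=8.642, x_land=124.867, impact vy=-13.022
  bounce: vy ← 0.88·13.022 = 11.459
Arc 7: start y=0.000, vy=11.459 → t=2.336, apex=6.693, x_land=138.347, impact vy=-11.459
  bounce: vy ← 0.88·11.459 = 10.084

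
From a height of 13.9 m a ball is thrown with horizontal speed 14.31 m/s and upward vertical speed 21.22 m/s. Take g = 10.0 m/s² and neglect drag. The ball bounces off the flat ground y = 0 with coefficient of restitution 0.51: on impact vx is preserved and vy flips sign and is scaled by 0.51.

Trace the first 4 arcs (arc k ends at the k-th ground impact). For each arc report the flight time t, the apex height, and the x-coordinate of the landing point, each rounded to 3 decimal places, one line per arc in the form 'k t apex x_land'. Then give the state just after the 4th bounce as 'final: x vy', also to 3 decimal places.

Arc 1: start y=13.900, vy=21.220 → t=4.821, apex=36.414, x_land=68.984, impact vy=-26.987
  bounce: vy ← 0.51·26.987 = 13.763
Arc 2: start y=0.000, vy=13.763 → t=2.753, apex=9.471, x_land=108.374, impact vy=-13.763
  bounce: vy ← 0.51·13.763 = 7.019
Arc 3: start y=0.000, vy=7.019 → t=1.404, apex=2.464, x_land=128.464, impact vy=-7.019
  bounce: vy ← 0.51·7.019 = 3.580
Arc 4: start y=0.000, vy=3.580 → t=0.716, apex=0.641, x_land=138.709, impact vy=-3.580
  bounce: vy ← 0.51·3.580 = 1.826

1 4.821 36.414 68.984
2 2.753 9.471 108.374
3 1.404 2.464 128.464
4 0.716 0.641 138.709
final: 138.709 1.826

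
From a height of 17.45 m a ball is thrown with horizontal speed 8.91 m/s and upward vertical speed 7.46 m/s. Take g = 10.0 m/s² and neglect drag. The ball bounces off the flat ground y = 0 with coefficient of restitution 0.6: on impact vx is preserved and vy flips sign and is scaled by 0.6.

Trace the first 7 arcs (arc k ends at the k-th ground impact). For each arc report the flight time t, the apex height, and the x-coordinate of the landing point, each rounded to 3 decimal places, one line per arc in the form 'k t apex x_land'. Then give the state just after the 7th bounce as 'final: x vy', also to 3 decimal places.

Arc 1: start y=17.450, vy=7.460 → t=2.758, apex=20.233, x_land=24.570, impact vy=-20.116
  bounce: vy ← 0.6·20.116 = 12.070
Arc 2: start y=0.000, vy=12.070 → t=2.414, apex=7.284, x_land=46.078, impact vy=-12.070
  bounce: vy ← 0.6·12.070 = 7.242
Arc 3: start y=0.000, vy=7.242 → t=1.448, apex=2.622, x_land=58.983, impact vy=-7.242
  bounce: vy ← 0.6·7.242 = 4.345
Arc 4: start y=0.000, vy=4.345 → t=0.869, apex=0.944, x_land=66.726, impact vy=-4.345
  bounce: vy ← 0.6·4.345 = 2.607
Arc 5: start y=0.000, vy=2.607 → t=0.521, apex=0.340, x_land=71.372, impact vy=-2.607
  bounce: vy ← 0.6·2.607 = 1.564
Arc 6: start y=0.000, vy=1.564 → t=0.313, apex=0.122, x_land=74.159, impact vy=-1.564
  bounce: vy ← 0.6·1.564 = 0.939
Arc 7: start y=0.000, vy=0.939 → t=0.188, apex=0.044, x_land=75.831, impact vy=-0.939
  bounce: vy ← 0.6·0.939 = 0.563

1 2.758 20.233 24.570
2 2.414 7.284 46.078
3 1.448 2.622 58.983
4 0.869 0.944 66.726
5 0.521 0.340 71.372
6 0.313 0.122 74.159
7 0.188 0.044 75.831
final: 75.831 0.563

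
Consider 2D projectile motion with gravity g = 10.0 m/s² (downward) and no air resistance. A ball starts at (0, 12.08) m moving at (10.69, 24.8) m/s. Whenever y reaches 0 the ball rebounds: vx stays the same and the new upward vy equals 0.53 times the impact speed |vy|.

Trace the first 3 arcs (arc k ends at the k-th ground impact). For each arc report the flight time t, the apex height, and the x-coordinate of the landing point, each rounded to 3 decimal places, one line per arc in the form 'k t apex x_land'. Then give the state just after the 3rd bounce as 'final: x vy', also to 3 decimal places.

Arc 1: start y=12.080, vy=24.800 → t=5.407, apex=42.832, x_land=57.799, impact vy=-29.268
  bounce: vy ← 0.53·29.268 = 15.512
Arc 2: start y=0.000, vy=15.512 → t=3.102, apex=12.032, x_land=90.964, impact vy=-15.512
  bounce: vy ← 0.53·15.512 = 8.221
Arc 3: start y=0.000, vy=8.221 → t=1.644, apex=3.380, x_land=108.542, impact vy=-8.221
  bounce: vy ← 0.53·8.221 = 4.357

1 5.407 42.832 57.799
2 3.102 12.032 90.964
3 1.644 3.380 108.542
final: 108.542 4.357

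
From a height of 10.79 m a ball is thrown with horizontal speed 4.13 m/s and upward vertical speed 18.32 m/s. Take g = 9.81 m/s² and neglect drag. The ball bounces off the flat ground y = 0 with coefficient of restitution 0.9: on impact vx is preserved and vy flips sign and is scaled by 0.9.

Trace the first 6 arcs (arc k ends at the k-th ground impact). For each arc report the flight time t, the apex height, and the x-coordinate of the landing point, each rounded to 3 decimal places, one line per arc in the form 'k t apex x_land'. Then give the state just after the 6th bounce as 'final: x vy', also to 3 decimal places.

Arc 1: start y=10.790, vy=18.320 → t=4.252, apex=27.896, x_land=17.562, impact vy=-23.395
  bounce: vy ← 0.9·23.395 = 21.055
Arc 2: start y=0.000, vy=21.055 → t=4.293, apex=22.596, x_land=35.291, impact vy=-21.055
  bounce: vy ← 0.9·21.055 = 18.950
Arc 3: start y=0.000, vy=18.950 → t=3.863, apex=18.303, x_land=51.246, impact vy=-18.950
  bounce: vy ← 0.9·18.950 = 17.055
Arc 4: start y=0.000, vy=17.055 → t=3.477, apex=14.825, x_land=65.607, impact vy=-17.055
  bounce: vy ← 0.9·17.055 = 15.349
Arc 5: start y=0.000, vy=15.349 → t=3.129, apex=12.008, x_land=78.531, impact vy=-15.349
  bounce: vy ← 0.9·15.349 = 13.814
Arc 6: start y=0.000, vy=13.814 → t=2.816, apex=9.727, x_land=90.162, impact vy=-13.814
  bounce: vy ← 0.9·13.814 = 12.433

1 4.252 27.896 17.562
2 4.293 22.596 35.291
3 3.863 18.303 51.246
4 3.477 14.825 65.607
5 3.129 12.008 78.531
6 2.816 9.727 90.162
final: 90.162 12.433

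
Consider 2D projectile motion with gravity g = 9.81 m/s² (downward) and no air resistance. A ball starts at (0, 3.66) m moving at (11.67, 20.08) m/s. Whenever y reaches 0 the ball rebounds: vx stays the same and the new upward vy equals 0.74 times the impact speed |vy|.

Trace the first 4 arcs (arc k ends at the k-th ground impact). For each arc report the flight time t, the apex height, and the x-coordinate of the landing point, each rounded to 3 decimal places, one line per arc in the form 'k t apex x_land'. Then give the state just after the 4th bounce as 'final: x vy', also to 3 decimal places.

1 4.269 24.211 49.814
2 3.288 13.258 88.187
3 2.433 7.260 116.582
4 1.801 3.976 137.595
final: 137.595 6.536

Arc 1: start y=3.660, vy=20.080 → t=4.269, apex=24.211, x_land=49.814, impact vy=-21.795
  bounce: vy ← 0.74·21.795 = 16.128
Arc 2: start y=0.000, vy=16.128 → t=3.288, apex=13.258, x_land=88.187, impact vy=-16.128
  bounce: vy ← 0.74·16.128 = 11.935
Arc 3: start y=0.000, vy=11.935 → t=2.433, apex=7.260, x_land=116.582, impact vy=-11.935
  bounce: vy ← 0.74·11.935 = 8.832
Arc 4: start y=0.000, vy=8.832 → t=1.801, apex=3.976, x_land=137.595, impact vy=-8.832
  bounce: vy ← 0.74·8.832 = 6.536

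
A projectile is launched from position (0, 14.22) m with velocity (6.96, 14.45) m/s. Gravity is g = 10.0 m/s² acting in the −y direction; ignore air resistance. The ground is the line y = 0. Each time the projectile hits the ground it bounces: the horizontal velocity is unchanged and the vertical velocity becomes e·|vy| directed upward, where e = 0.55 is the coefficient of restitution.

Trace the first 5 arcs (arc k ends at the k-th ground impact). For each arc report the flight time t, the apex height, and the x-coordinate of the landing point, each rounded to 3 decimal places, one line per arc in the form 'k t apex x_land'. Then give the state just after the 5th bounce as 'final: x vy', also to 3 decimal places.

1 3.666 24.660 25.514
2 2.443 7.460 42.517
3 1.344 2.257 51.868
4 0.739 0.683 57.011
5 0.406 0.206 59.840
final: 59.840 1.118

Arc 1: start y=14.220, vy=14.450 → t=3.666, apex=24.660, x_land=25.514, impact vy=-22.208
  bounce: vy ← 0.55·22.208 = 12.214
Arc 2: start y=0.000, vy=12.214 → t=2.443, apex=7.460, x_land=42.517, impact vy=-12.214
  bounce: vy ← 0.55·12.214 = 6.718
Arc 3: start y=0.000, vy=6.718 → t=1.344, apex=2.257, x_land=51.868, impact vy=-6.718
  bounce: vy ← 0.55·6.718 = 3.695
Arc 4: start y=0.000, vy=3.695 → t=0.739, apex=0.683, x_land=57.011, impact vy=-3.695
  bounce: vy ← 0.55·3.695 = 2.032
Arc 5: start y=0.000, vy=2.032 → t=0.406, apex=0.206, x_land=59.840, impact vy=-2.032
  bounce: vy ← 0.55·2.032 = 1.118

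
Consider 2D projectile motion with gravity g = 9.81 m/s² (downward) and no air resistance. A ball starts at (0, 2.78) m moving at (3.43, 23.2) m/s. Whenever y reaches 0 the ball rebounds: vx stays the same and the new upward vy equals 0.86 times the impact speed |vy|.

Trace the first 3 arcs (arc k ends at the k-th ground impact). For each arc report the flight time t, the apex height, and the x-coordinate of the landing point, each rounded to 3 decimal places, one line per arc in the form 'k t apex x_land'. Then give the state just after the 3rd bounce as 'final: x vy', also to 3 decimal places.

1 4.847 30.213 16.625
2 4.269 22.346 31.267
3 3.671 16.527 43.859
final: 43.859 15.486

Arc 1: start y=2.780, vy=23.200 → t=4.847, apex=30.213, x_land=16.625, impact vy=-24.347
  bounce: vy ← 0.86·24.347 = 20.939
Arc 2: start y=0.000, vy=20.939 → t=4.269, apex=22.346, x_land=31.267, impact vy=-20.939
  bounce: vy ← 0.86·20.939 = 18.007
Arc 3: start y=0.000, vy=18.007 → t=3.671, apex=16.527, x_land=43.859, impact vy=-18.007
  bounce: vy ← 0.86·18.007 = 15.486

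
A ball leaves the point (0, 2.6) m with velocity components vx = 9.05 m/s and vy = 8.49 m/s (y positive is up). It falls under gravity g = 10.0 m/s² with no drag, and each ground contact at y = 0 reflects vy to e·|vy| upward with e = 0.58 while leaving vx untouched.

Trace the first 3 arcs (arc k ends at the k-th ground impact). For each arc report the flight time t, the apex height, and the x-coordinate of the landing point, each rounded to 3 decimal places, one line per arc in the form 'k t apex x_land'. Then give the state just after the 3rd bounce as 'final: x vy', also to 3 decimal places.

Arc 1: start y=2.600, vy=8.490 → t=1.963, apex=6.204, x_land=17.764, impact vy=-11.139
  bounce: vy ← 0.58·11.139 = 6.461
Arc 2: start y=0.000, vy=6.461 → t=1.292, apex=2.087, x_land=29.458, impact vy=-6.461
  bounce: vy ← 0.58·6.461 = 3.747
Arc 3: start y=0.000, vy=3.747 → t=0.749, apex=0.702, x_land=36.241, impact vy=-3.747
  bounce: vy ← 0.58·3.747 = 2.173

1 1.963 6.204 17.764
2 1.292 2.087 29.458
3 0.749 0.702 36.241
final: 36.241 2.173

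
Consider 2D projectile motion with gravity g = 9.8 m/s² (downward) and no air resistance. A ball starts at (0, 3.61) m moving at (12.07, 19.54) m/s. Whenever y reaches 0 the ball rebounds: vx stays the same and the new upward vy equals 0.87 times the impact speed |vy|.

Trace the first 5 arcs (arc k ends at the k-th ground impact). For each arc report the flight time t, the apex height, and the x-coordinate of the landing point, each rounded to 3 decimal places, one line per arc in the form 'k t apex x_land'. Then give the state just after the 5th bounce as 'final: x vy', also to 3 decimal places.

1 4.165 23.090 50.267
2 3.777 17.477 95.858
3 3.286 13.228 135.521
4 2.859 10.013 170.028
5 2.487 7.578 200.050
final: 200.050 10.603

Arc 1: start y=3.610, vy=19.540 → t=4.165, apex=23.090, x_land=50.267, impact vy=-21.274
  bounce: vy ← 0.87·21.274 = 18.508
Arc 2: start y=0.000, vy=18.508 → t=3.777, apex=17.477, x_land=95.858, impact vy=-18.508
  bounce: vy ← 0.87·18.508 = 16.102
Arc 3: start y=0.000, vy=16.102 → t=3.286, apex=13.228, x_land=135.521, impact vy=-16.102
  bounce: vy ← 0.87·16.102 = 14.009
Arc 4: start y=0.000, vy=14.009 → t=2.859, apex=10.013, x_land=170.028, impact vy=-14.009
  bounce: vy ← 0.87·14.009 = 12.188
Arc 5: start y=0.000, vy=12.188 → t=2.487, apex=7.578, x_land=200.050, impact vy=-12.188
  bounce: vy ← 0.87·12.188 = 10.603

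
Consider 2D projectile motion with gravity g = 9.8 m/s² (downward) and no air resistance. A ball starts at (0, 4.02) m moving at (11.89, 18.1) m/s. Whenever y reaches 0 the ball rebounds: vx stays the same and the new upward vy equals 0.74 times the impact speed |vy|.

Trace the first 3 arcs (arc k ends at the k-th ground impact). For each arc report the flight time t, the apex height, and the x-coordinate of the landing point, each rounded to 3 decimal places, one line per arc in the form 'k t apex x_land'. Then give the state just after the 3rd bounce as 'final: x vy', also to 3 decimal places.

Arc 1: start y=4.020, vy=18.100 → t=3.904, apex=20.735, x_land=46.419, impact vy=-20.159
  bounce: vy ← 0.74·20.159 = 14.918
Arc 2: start y=0.000, vy=14.918 → t=3.044, apex=11.354, x_land=82.618, impact vy=-14.918
  bounce: vy ← 0.74·14.918 = 11.039
Arc 3: start y=0.000, vy=11.039 → t=2.253, apex=6.218, x_land=109.405, impact vy=-11.039
  bounce: vy ← 0.74·11.039 = 8.169

1 3.904 20.735 46.419
2 3.044 11.354 82.618
3 2.253 6.218 109.405
final: 109.405 8.169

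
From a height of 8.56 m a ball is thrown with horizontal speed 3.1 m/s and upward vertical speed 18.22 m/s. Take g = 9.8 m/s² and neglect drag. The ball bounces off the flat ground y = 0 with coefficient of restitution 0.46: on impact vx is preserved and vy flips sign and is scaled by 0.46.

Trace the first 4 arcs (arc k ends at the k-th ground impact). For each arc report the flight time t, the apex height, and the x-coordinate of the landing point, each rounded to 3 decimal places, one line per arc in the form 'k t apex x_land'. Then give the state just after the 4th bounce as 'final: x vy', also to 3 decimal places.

1 4.140 25.497 12.835
2 2.099 5.395 19.341
3 0.965 1.142 22.333
4 0.444 0.242 23.710
final: 23.710 1.001

Arc 1: start y=8.560, vy=18.220 → t=4.140, apex=25.497, x_land=12.835, impact vy=-22.355
  bounce: vy ← 0.46·22.355 = 10.283
Arc 2: start y=0.000, vy=10.283 → t=2.099, apex=5.395, x_land=19.341, impact vy=-10.283
  bounce: vy ← 0.46·10.283 = 4.730
Arc 3: start y=0.000, vy=4.730 → t=0.965, apex=1.142, x_land=22.333, impact vy=-4.730
  bounce: vy ← 0.46·4.730 = 2.176
Arc 4: start y=0.000, vy=2.176 → t=0.444, apex=0.242, x_land=23.710, impact vy=-2.176
  bounce: vy ← 0.46·2.176 = 1.001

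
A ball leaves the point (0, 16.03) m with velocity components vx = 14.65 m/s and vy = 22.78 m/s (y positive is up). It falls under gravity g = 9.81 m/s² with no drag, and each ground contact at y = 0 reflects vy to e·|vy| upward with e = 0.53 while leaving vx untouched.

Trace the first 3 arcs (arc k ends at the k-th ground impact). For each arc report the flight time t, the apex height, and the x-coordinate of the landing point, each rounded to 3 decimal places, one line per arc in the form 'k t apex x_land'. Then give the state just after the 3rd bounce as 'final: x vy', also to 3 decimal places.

Arc 1: start y=16.030, vy=22.780 → t=5.265, apex=42.479, x_land=77.132, impact vy=-28.869
  bounce: vy ← 0.53·28.869 = 15.301
Arc 2: start y=0.000, vy=15.301 → t=3.119, apex=11.932, x_land=122.831, impact vy=-15.301
  bounce: vy ← 0.53·15.301 = 8.109
Arc 3: start y=0.000, vy=8.109 → t=1.653, apex=3.352, x_land=147.052, impact vy=-8.109
  bounce: vy ← 0.53·8.109 = 4.298

1 5.265 42.479 77.132
2 3.119 11.932 122.831
3 1.653 3.352 147.052
final: 147.052 4.298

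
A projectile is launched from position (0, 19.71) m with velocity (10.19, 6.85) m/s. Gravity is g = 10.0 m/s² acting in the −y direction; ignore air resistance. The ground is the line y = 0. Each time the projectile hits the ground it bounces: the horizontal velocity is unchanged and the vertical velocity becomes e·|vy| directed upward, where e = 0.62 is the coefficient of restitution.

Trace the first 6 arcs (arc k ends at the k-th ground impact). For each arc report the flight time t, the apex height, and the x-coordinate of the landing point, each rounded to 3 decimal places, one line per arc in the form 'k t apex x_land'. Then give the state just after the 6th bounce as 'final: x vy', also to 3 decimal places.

1 2.785 22.056 28.382
2 2.604 8.478 54.921
3 1.615 3.259 71.374
4 1.001 1.253 81.576
5 0.621 0.482 87.901
6 0.385 0.185 91.822
final: 91.822 1.193

Arc 1: start y=19.710, vy=6.850 → t=2.785, apex=22.056, x_land=28.382, impact vy=-21.003
  bounce: vy ← 0.62·21.003 = 13.022
Arc 2: start y=0.000, vy=13.022 → t=2.604, apex=8.478, x_land=54.921, impact vy=-13.022
  bounce: vy ← 0.62·13.022 = 8.074
Arc 3: start y=0.000, vy=8.074 → t=1.615, apex=3.259, x_land=71.374, impact vy=-8.074
  bounce: vy ← 0.62·8.074 = 5.006
Arc 4: start y=0.000, vy=5.006 → t=1.001, apex=1.253, x_land=81.576, impact vy=-5.006
  bounce: vy ← 0.62·5.006 = 3.103
Arc 5: start y=0.000, vy=3.103 → t=0.621, apex=0.482, x_land=87.901, impact vy=-3.103
  bounce: vy ← 0.62·3.103 = 1.924
Arc 6: start y=0.000, vy=1.924 → t=0.385, apex=0.185, x_land=91.822, impact vy=-1.924
  bounce: vy ← 0.62·1.924 = 1.193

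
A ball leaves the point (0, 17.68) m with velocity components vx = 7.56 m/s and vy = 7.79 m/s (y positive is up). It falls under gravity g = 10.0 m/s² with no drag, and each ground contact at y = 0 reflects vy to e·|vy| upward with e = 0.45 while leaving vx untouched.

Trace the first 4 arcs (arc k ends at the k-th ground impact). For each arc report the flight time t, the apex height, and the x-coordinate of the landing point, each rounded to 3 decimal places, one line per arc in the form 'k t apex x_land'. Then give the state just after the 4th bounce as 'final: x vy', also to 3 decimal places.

Arc 1: start y=17.680, vy=7.790 → t=2.814, apex=20.714, x_land=21.277, impact vy=-20.354
  bounce: vy ← 0.45·20.354 = 9.159
Arc 2: start y=0.000, vy=9.159 → t=1.832, apex=4.195, x_land=35.126, impact vy=-9.159
  bounce: vy ← 0.45·9.159 = 4.122
Arc 3: start y=0.000, vy=4.122 → t=0.824, apex=0.849, x_land=41.358, impact vy=-4.122
  bounce: vy ← 0.45·4.122 = 1.855
Arc 4: start y=0.000, vy=1.855 → t=0.371, apex=0.172, x_land=44.162, impact vy=-1.855
  bounce: vy ← 0.45·1.855 = 0.835

1 2.814 20.714 21.277
2 1.832 4.195 35.126
3 0.824 0.849 41.358
4 0.371 0.172 44.162
final: 44.162 0.835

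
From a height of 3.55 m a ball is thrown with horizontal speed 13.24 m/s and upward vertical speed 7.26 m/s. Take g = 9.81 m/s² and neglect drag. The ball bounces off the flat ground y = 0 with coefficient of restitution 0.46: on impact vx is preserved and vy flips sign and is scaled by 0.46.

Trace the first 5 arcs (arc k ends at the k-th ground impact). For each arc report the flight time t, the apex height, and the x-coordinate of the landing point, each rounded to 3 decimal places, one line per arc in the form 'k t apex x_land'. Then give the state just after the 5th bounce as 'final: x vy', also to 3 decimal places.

1 1.868 6.236 24.728
2 1.037 1.320 38.462
3 0.477 0.279 44.780
4 0.220 0.059 47.687
5 0.101 0.013 49.024
final: 49.024 0.228

Arc 1: start y=3.550, vy=7.260 → t=1.868, apex=6.236, x_land=24.728, impact vy=-11.062
  bounce: vy ← 0.46·11.062 = 5.088
Arc 2: start y=0.000, vy=5.088 → t=1.037, apex=1.320, x_land=38.462, impact vy=-5.088
  bounce: vy ← 0.46·5.088 = 2.341
Arc 3: start y=0.000, vy=2.341 → t=0.477, apex=0.279, x_land=44.780, impact vy=-2.341
  bounce: vy ← 0.46·2.341 = 1.077
Arc 4: start y=0.000, vy=1.077 → t=0.220, apex=0.059, x_land=47.687, impact vy=-1.077
  bounce: vy ← 0.46·1.077 = 0.495
Arc 5: start y=0.000, vy=0.495 → t=0.101, apex=0.013, x_land=49.024, impact vy=-0.495
  bounce: vy ← 0.46·0.495 = 0.228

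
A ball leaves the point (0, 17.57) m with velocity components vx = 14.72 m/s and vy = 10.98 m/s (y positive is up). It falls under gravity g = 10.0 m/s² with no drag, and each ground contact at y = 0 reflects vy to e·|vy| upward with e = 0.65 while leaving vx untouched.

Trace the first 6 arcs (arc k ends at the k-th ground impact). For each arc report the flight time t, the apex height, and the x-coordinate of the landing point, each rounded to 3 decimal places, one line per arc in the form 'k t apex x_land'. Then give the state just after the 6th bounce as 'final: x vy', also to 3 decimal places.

Arc 1: start y=17.570, vy=10.980 → t=3.270, apex=23.598, x_land=48.141, impact vy=-21.725
  bounce: vy ← 0.65·21.725 = 14.121
Arc 2: start y=0.000, vy=14.121 → t=2.824, apex=9.970, x_land=89.714, impact vy=-14.121
  bounce: vy ← 0.65·14.121 = 9.179
Arc 3: start y=0.000, vy=9.179 → t=1.836, apex=4.212, x_land=116.736, impact vy=-9.179
  bounce: vy ← 0.65·9.179 = 5.966
Arc 4: start y=0.000, vy=5.966 → t=1.193, apex=1.780, x_land=134.300, impact vy=-5.966
  bounce: vy ← 0.65·5.966 = 3.878
Arc 5: start y=0.000, vy=3.878 → t=0.776, apex=0.752, x_land=145.717, impact vy=-3.878
  bounce: vy ← 0.65·3.878 = 2.521
Arc 6: start y=0.000, vy=2.521 → t=0.504, apex=0.318, x_land=153.138, impact vy=-2.521
  bounce: vy ← 0.65·2.521 = 1.638

1 3.270 23.598 48.141
2 2.824 9.970 89.714
3 1.836 4.212 116.736
4 1.193 1.780 134.300
5 0.776 0.752 145.717
6 0.504 0.318 153.138
final: 153.138 1.638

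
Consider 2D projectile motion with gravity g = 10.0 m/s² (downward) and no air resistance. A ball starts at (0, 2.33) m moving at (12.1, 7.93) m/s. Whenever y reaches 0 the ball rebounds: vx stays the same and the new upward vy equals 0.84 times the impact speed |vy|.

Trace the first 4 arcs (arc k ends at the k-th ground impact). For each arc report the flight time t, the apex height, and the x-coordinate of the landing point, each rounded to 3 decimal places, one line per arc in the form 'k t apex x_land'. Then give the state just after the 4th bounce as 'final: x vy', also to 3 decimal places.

Arc 1: start y=2.330, vy=7.930 → t=1.839, apex=5.474, x_land=22.256, impact vy=-10.464
  bounce: vy ← 0.84·10.464 = 8.789
Arc 2: start y=0.000, vy=8.789 → t=1.758, apex=3.863, x_land=43.526, impact vy=-8.789
  bounce: vy ← 0.84·8.789 = 7.383
Arc 3: start y=0.000, vy=7.383 → t=1.477, apex=2.725, x_land=61.393, impact vy=-7.383
  bounce: vy ← 0.84·7.383 = 6.202
Arc 4: start y=0.000, vy=6.202 → t=1.240, apex=1.923, x_land=76.402, impact vy=-6.202
  bounce: vy ← 0.84·6.202 = 5.209

1 1.839 5.474 22.256
2 1.758 3.863 43.526
3 1.477 2.725 61.393
4 1.240 1.923 76.402
final: 76.402 5.209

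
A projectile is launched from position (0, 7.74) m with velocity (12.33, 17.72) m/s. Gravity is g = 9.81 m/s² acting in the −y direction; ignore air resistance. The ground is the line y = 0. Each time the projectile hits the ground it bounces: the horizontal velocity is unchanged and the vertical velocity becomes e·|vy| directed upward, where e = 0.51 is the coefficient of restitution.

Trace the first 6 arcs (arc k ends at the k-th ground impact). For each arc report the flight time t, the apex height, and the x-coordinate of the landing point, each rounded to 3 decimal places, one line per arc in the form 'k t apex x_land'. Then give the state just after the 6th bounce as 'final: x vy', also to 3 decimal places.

1 4.006 23.744 49.400
2 2.244 6.176 77.071
3 1.145 1.606 91.183
4 0.584 0.418 98.380
5 0.298 0.109 102.051
6 0.152 0.028 103.923
final: 103.923 0.380

Arc 1: start y=7.740, vy=17.720 → t=4.006, apex=23.744, x_land=49.400, impact vy=-21.584
  bounce: vy ← 0.51·21.584 = 11.008
Arc 2: start y=0.000, vy=11.008 → t=2.244, apex=6.176, x_land=77.071, impact vy=-11.008
  bounce: vy ← 0.51·11.008 = 5.614
Arc 3: start y=0.000, vy=5.614 → t=1.145, apex=1.606, x_land=91.183, impact vy=-5.614
  bounce: vy ← 0.51·5.614 = 2.863
Arc 4: start y=0.000, vy=2.863 → t=0.584, apex=0.418, x_land=98.380, impact vy=-2.863
  bounce: vy ← 0.51·2.863 = 1.460
Arc 5: start y=0.000, vy=1.460 → t=0.298, apex=0.109, x_land=102.051, impact vy=-1.460
  bounce: vy ← 0.51·1.460 = 0.745
Arc 6: start y=0.000, vy=0.745 → t=0.152, apex=0.028, x_land=103.923, impact vy=-0.745
  bounce: vy ← 0.51·0.745 = 0.380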